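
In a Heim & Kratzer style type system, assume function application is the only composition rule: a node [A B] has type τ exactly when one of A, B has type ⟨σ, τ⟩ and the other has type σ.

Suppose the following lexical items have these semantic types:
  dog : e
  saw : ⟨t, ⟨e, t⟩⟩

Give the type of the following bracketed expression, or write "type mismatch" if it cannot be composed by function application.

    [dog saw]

[dog saw]: e with ⟨t, ⟨e, t⟩⟩ — neither is a function whose domain matches the other; composition fails here.

type mismatch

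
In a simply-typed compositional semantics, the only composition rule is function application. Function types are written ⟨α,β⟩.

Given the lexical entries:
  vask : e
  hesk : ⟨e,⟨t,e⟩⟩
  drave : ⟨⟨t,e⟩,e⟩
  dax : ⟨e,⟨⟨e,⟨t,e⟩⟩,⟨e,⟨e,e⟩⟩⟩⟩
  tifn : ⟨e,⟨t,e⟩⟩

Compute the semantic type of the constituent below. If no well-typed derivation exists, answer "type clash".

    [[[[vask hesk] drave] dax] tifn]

⟨e,⟨e,e⟩⟩

[vask hesk] — hesk of type ⟨e,⟨t,e⟩⟩ combines with vask of type e: type ⟨t,e⟩.
[[vask hesk] drave] — drave of type ⟨⟨t,e⟩,e⟩ combines with [vask hesk] of type ⟨t,e⟩: type e.
[[[vask hesk] drave] dax] — dax of type ⟨e,⟨⟨e,⟨t,e⟩⟩,⟨e,⟨e,e⟩⟩⟩⟩ combines with [[vask hesk] drave] of type e: type ⟨⟨e,⟨t,e⟩⟩,⟨e,⟨e,e⟩⟩⟩.
[[[[vask hesk] drave] dax] tifn] — [[[vask hesk] drave] dax] of type ⟨⟨e,⟨t,e⟩⟩,⟨e,⟨e,e⟩⟩⟩ combines with tifn of type ⟨e,⟨t,e⟩⟩: type ⟨e,⟨e,e⟩⟩.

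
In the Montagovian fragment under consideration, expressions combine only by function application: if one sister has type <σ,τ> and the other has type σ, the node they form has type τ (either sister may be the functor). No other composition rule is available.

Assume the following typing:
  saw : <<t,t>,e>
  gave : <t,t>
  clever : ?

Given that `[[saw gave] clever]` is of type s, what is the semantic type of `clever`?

<e,s>

[[saw gave] clever] is required to be s. [saw gave] : e cannot yield s as functor, so clever : <e,s>.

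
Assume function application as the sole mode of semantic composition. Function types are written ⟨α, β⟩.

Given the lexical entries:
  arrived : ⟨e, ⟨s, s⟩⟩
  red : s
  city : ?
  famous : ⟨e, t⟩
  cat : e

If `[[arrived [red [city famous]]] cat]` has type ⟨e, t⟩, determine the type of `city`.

⟨⟨e, t⟩, ⟨s, ⟨⟨e, ⟨s, s⟩⟩, ⟨e, ⟨e, t⟩⟩⟩⟩⟩

[[arrived [red [city famous]]] cat] must have type ⟨e, t⟩. The sister cat has type e; that is not a function onto ⟨e, t⟩, so [arrived [red [city famous]]] must be the functor, of type ⟨e, ⟨e, t⟩⟩.
[arrived [red [city famous]]] must have type ⟨e, ⟨e, t⟩⟩. The sister arrived has type ⟨e, ⟨s, s⟩⟩; that is not a function onto ⟨e, ⟨e, t⟩⟩, so [red [city famous]] must be the functor, of type ⟨⟨e, ⟨s, s⟩⟩, ⟨e, ⟨e, t⟩⟩⟩.
[red [city famous]] must have type ⟨⟨e, ⟨s, s⟩⟩, ⟨e, ⟨e, t⟩⟩⟩. The sister red has type s; that is not a function onto ⟨⟨e, ⟨s, s⟩⟩, ⟨e, ⟨e, t⟩⟩⟩, so [city famous] must be the functor, of type ⟨s, ⟨⟨e, ⟨s, s⟩⟩, ⟨e, ⟨e, t⟩⟩⟩⟩.
[city famous] must have type ⟨s, ⟨⟨e, ⟨s, s⟩⟩, ⟨e, ⟨e, t⟩⟩⟩⟩. The sister famous has type ⟨e, t⟩; that is not a function onto ⟨s, ⟨⟨e, ⟨s, s⟩⟩, ⟨e, ⟨e, t⟩⟩⟩⟩, so city must be the functor, of type ⟨⟨e, t⟩, ⟨s, ⟨⟨e, ⟨s, s⟩⟩, ⟨e, ⟨e, t⟩⟩⟩⟩⟩.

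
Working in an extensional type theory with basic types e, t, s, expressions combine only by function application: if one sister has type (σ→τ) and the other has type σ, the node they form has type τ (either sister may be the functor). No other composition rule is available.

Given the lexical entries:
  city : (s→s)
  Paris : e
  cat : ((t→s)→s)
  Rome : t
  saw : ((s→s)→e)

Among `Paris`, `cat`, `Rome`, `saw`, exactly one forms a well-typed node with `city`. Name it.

saw

Paris : e — no; city wants s, and Paris wants nothing (atomic).
cat : ((t→s)→s) — no; city wants s, and cat wants (t→s).
Rome : t — no; city wants s, and Rome wants nothing (atomic).
saw — combines: saw : ((s→s)→e) takes city : (s→s) as argument, giving e.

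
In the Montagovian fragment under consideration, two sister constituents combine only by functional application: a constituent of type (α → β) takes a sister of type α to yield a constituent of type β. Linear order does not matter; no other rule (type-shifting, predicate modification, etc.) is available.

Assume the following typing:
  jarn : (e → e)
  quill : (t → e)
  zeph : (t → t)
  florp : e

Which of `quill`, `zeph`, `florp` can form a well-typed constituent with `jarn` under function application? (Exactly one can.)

florp

quill : (t → e) — jarn needs e; quill needs t; neither fits.
zeph : (t → t) — jarn needs e; zeph needs t; neither fits.
florp — combines: jarn : (e → e) takes florp : e as argument, giving e.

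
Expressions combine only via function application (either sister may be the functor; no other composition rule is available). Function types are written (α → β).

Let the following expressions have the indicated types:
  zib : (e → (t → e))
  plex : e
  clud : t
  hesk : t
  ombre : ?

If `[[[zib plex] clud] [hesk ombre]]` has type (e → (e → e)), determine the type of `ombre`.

[[[zib plex] clud] [hesk ombre]] must have type (e → (e → e)). The sister [[zib plex] clud] has type e; that is not a function onto (e → (e → e)), so [hesk ombre] must be the functor, of type (e → (e → (e → e))).
[hesk ombre] must have type (e → (e → (e → e))). The sister hesk has type t; that is not a function onto (e → (e → (e → e))), so ombre must be the functor, of type (t → (e → (e → (e → e)))).

(t → (e → (e → (e → e))))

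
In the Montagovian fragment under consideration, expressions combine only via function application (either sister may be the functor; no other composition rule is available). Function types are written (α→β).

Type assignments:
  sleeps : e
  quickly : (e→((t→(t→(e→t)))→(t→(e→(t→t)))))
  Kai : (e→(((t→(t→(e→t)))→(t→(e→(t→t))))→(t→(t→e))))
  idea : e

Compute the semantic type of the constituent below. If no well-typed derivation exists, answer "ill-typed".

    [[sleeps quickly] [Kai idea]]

(t→(t→e))

[sleeps quickly]: quickly is (e→((t→(t→(e→t)))→(t→(e→(t→t))))), sleeps is e; result ((t→(t→(e→t)))→(t→(e→(t→t)))).
[Kai idea]: Kai is (e→(((t→(t→(e→t)))→(t→(e→(t→t))))→(t→(t→e)))), idea is e; result (((t→(t→(e→t)))→(t→(e→(t→t))))→(t→(t→e))).
[[sleeps quickly] [Kai idea]]: [Kai idea] is (((t→(t→(e→t)))→(t→(e→(t→t))))→(t→(t→e))), [sleeps quickly] is ((t→(t→(e→t)))→(t→(e→(t→t)))); result (t→(t→e)).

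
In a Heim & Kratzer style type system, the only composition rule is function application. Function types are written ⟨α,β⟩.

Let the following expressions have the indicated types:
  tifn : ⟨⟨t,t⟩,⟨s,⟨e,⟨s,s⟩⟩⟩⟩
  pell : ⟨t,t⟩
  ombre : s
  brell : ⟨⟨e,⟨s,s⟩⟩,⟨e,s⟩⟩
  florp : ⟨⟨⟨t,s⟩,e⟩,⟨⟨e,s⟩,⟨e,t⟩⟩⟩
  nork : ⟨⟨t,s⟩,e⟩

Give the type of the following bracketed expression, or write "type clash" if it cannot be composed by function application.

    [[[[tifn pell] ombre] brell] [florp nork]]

⟨e,t⟩

[tifn pell]: functor tifn : ⟨⟨t,t⟩,⟨s,⟨e,⟨s,s⟩⟩⟩⟩, argument pell : ⟨t,t⟩; result ⟨s,⟨e,⟨s,s⟩⟩⟩.
[[tifn pell] ombre]: functor [tifn pell] : ⟨s,⟨e,⟨s,s⟩⟩⟩, argument ombre : s; result ⟨e,⟨s,s⟩⟩.
[[[tifn pell] ombre] brell]: functor brell : ⟨⟨e,⟨s,s⟩⟩,⟨e,s⟩⟩, argument [[tifn pell] ombre] : ⟨e,⟨s,s⟩⟩; result ⟨e,s⟩.
[florp nork]: functor florp : ⟨⟨⟨t,s⟩,e⟩,⟨⟨e,s⟩,⟨e,t⟩⟩⟩, argument nork : ⟨⟨t,s⟩,e⟩; result ⟨⟨e,s⟩,⟨e,t⟩⟩.
[[[[tifn pell] ombre] brell] [florp nork]]: functor [florp nork] : ⟨⟨e,s⟩,⟨e,t⟩⟩, argument [[[tifn pell] ombre] brell] : ⟨e,s⟩; result ⟨e,t⟩.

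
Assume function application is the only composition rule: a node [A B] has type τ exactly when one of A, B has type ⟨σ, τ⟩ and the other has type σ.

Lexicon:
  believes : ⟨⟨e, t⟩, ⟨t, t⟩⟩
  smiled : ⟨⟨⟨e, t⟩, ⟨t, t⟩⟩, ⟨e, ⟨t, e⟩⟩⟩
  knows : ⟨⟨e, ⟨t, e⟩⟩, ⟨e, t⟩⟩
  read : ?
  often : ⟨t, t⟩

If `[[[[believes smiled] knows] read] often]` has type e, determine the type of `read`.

[[[[believes smiled] knows] read] often] is required to be e. often : ⟨t, t⟩ cannot yield e as functor, so [[[believes smiled] knows] read] : ⟨⟨t, t⟩, e⟩.
[[[believes smiled] knows] read] is required to be ⟨⟨t, t⟩, e⟩. [[believes smiled] knows] : ⟨e, t⟩ cannot yield ⟨⟨t, t⟩, e⟩ as functor, so read : ⟨⟨e, t⟩, ⟨⟨t, t⟩, e⟩⟩.

⟨⟨e, t⟩, ⟨⟨t, t⟩, e⟩⟩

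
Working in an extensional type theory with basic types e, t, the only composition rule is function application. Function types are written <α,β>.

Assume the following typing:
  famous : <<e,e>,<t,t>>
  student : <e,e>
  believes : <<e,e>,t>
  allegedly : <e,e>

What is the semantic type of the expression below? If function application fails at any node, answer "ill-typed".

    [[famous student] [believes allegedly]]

t

At [famous student], famous : <<e,e>,<t,t>> takes student : <e,e>, giving <t,t>.
At [believes allegedly], believes : <<e,e>,t> takes allegedly : <e,e>, giving t.
At [[famous student] [believes allegedly]], [famous student] : <t,t> takes [believes allegedly] : t, giving t.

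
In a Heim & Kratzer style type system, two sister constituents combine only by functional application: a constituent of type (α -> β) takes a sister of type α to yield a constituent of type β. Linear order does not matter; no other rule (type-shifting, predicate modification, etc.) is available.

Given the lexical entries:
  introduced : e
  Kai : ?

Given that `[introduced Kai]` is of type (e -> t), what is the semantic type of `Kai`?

At [introduced Kai] (required: (e -> t)): introduced is e, which is not a function with range (e -> t); hence Kai is the functor — type (e -> (e -> t)).

(e -> (e -> t))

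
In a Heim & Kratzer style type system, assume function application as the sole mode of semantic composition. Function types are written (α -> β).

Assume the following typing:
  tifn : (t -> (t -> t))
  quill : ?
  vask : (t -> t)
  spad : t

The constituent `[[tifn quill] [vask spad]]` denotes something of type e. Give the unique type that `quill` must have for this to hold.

((t -> (t -> t)) -> (t -> e))

For [[tifn quill] [vask spad]] to have type e with [vask spad] of type t, [tifn quill] must be the function: [tifn quill] : (t -> e).
For [tifn quill] to have type (t -> e) with tifn of type (t -> (t -> t)), quill must be the function: quill : ((t -> (t -> t)) -> (t -> e)).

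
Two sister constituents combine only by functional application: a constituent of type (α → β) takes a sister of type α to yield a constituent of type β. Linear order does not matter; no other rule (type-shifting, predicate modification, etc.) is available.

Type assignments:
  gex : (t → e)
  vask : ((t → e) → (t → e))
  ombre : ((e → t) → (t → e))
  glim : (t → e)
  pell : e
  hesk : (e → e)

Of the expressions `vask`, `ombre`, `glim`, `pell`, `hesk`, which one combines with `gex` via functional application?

vask — combines: vask : ((t → e) → (t → e)) takes gex : (t → e) as argument, giving (t → e).
ombre : ((e → t) → (t → e)) — no; gex wants t, and ombre wants (e → t).
glim : (t → e) — no; gex wants t, and glim wants t.
pell : e — no; gex wants t, and pell wants nothing (atomic).
hesk : (e → e) — no; gex wants t, and hesk wants e.

vask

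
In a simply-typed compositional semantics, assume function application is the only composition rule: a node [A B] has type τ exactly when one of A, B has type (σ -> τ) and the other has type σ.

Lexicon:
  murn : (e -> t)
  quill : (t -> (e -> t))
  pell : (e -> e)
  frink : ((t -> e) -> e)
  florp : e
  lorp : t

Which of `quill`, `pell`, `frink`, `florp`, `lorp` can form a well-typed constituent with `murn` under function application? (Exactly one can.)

florp

quill : (t -> (e -> t)) — no; murn wants e, and quill wants t.
pell : (e -> e) — no; murn wants e, and pell wants e.
frink : ((t -> e) -> e) — no; murn wants e, and frink wants (t -> e).
florp — combines: murn : (e -> t) takes florp : e as argument, giving t.
lorp : t — no; murn wants e, and lorp wants nothing (atomic).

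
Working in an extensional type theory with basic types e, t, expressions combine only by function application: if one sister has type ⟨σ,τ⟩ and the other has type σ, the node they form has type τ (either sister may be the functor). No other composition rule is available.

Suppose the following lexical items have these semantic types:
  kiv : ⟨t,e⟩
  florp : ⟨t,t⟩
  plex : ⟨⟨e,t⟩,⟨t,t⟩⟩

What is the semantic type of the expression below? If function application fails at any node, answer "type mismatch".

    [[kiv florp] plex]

type mismatch

[kiv florp]: ⟨t,e⟩ with ⟨t,t⟩ — neither is a function whose domain matches the other; composition fails here.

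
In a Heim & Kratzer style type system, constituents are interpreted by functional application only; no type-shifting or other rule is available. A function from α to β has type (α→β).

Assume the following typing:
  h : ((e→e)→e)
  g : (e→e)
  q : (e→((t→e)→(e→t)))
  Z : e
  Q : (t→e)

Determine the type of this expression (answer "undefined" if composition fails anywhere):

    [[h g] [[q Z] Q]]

t

[h g]: h is ((e→e)→e), g is (e→e); result e.
[q Z]: q is (e→((t→e)→(e→t))), Z is e; result ((t→e)→(e→t)).
[[q Z] Q]: [q Z] is ((t→e)→(e→t)), Q is (t→e); result (e→t).
[[h g] [[q Z] Q]]: [[q Z] Q] is (e→t), [h g] is e; result t.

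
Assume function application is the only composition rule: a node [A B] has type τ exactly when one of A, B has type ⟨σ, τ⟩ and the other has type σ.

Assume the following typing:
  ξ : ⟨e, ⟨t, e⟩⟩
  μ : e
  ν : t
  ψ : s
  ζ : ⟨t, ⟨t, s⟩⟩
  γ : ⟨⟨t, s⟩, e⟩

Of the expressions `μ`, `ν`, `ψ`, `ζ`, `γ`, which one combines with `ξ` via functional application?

μ

μ — combines: ξ : ⟨e, ⟨t, e⟩⟩ takes μ : e as argument, giving ⟨t, e⟩.
ν : t — no; ξ wants e, and ν wants nothing (atomic).
ψ : s — no; ξ wants e, and ψ wants nothing (atomic).
ζ : ⟨t, ⟨t, s⟩⟩ — no; ξ wants e, and ζ wants t.
γ : ⟨⟨t, s⟩, e⟩ — no; ξ wants e, and γ wants ⟨t, s⟩.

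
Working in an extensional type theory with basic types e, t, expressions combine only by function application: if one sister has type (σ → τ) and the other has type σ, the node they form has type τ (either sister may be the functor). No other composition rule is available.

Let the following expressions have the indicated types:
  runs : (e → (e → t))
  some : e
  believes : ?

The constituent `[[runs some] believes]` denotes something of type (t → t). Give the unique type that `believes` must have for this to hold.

((e → t) → (t → t))

For [[runs some] believes] to have type (t → t) with [runs some] of type (e → t), believes must be the function: believes : ((e → t) → (t → t)).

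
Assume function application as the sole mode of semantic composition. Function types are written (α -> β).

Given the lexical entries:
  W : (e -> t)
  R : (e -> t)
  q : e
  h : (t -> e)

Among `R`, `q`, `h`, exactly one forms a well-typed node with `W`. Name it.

R : (e -> t) — neither side's domain matches the other.
q — combines: W : (e -> t) takes q : e as argument, giving t.
h : (t -> e) — neither side's domain matches the other.

q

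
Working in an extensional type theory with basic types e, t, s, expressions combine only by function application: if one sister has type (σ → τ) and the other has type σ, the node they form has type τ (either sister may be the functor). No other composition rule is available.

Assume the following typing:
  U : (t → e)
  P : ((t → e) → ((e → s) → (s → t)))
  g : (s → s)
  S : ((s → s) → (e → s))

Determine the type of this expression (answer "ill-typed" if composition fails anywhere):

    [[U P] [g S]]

(s → t)

[U P] — P of type ((t → e) → ((e → s) → (s → t))) combines with U of type (t → e): type ((e → s) → (s → t)).
[g S] — S of type ((s → s) → (e → s)) combines with g of type (s → s): type (e → s).
[[U P] [g S]] — [U P] of type ((e → s) → (s → t)) combines with [g S] of type (e → s): type (s → t).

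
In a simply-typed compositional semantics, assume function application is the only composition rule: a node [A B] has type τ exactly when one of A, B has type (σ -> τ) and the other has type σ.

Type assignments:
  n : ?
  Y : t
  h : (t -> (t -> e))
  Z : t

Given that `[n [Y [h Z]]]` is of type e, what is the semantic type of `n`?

At [n [Y [h Z]]] (required: e): [Y [h Z]] is e, which is not a function with range e; hence n is the functor — type (e -> e).

(e -> e)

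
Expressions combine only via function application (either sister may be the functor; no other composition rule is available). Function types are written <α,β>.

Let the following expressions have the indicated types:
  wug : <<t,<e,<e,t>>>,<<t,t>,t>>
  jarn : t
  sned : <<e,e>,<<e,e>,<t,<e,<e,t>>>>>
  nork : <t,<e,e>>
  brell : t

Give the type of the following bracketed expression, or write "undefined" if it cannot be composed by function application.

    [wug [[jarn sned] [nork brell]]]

[jarn sned]: t and <<e,e>,<<e,e>,<t,<e,<e,t>>>>> cannot combine by function application — type clash.

undefined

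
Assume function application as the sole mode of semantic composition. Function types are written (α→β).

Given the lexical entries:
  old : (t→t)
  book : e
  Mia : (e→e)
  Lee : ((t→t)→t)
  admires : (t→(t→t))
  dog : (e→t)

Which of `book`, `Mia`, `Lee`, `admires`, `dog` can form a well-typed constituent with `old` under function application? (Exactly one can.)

Lee

book : e — old needs t; book needs nothing (atomic); neither fits.
Mia : (e→e) — old needs t; Mia needs e; neither fits.
Lee — combines: Lee : ((t→t)→t) takes old : (t→t) as argument, giving t.
admires : (t→(t→t)) — old needs t; admires needs t; neither fits.
dog : (e→t) — old needs t; dog needs e; neither fits.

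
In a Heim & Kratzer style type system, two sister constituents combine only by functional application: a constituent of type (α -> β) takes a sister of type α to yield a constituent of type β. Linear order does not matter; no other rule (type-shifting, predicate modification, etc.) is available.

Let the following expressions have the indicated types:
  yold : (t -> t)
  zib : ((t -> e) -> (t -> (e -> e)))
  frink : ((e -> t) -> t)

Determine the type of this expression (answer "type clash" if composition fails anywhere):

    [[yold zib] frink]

type clash

[yold zib]: (t -> t) and ((t -> e) -> (t -> (e -> e))) cannot combine by function application — type clash.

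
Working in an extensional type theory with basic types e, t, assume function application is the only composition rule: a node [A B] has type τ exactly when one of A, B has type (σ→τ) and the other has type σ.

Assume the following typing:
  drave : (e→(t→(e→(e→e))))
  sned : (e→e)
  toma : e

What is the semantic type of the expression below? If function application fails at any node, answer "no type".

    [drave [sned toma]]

[sned toma] — sned of type (e→e) combines with toma of type e: type e.
[drave [sned toma]] — drave of type (e→(t→(e→(e→e)))) combines with [sned toma] of type e: type (t→(e→(e→e))).

(t→(e→(e→e)))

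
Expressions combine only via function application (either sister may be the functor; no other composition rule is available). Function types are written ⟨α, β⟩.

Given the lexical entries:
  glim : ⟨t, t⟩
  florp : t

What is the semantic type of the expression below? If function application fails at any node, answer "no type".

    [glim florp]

[glim florp]: ⟨t, t⟩ applied to t yields t.

t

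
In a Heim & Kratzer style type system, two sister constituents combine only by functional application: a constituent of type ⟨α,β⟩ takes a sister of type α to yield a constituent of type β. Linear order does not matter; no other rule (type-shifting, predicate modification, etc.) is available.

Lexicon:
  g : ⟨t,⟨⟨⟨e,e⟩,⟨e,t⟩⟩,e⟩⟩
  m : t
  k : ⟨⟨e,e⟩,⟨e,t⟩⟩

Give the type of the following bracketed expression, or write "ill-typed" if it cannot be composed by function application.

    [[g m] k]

[g m]: functor g : ⟨t,⟨⟨⟨e,e⟩,⟨e,t⟩⟩,e⟩⟩, argument m : t; result ⟨⟨⟨e,e⟩,⟨e,t⟩⟩,e⟩.
[[g m] k]: functor [g m] : ⟨⟨⟨e,e⟩,⟨e,t⟩⟩,e⟩, argument k : ⟨⟨e,e⟩,⟨e,t⟩⟩; result e.

e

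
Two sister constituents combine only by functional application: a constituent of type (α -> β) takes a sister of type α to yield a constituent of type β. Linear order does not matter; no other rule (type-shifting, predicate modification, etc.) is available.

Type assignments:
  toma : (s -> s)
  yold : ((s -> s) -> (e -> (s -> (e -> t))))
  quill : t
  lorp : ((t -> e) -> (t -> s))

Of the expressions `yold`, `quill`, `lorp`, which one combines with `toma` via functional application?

yold — combines: yold : ((s -> s) -> (e -> (s -> (e -> t)))) takes toma : (s -> s) as argument, giving (e -> (s -> (e -> t))).
quill : t — toma needs s; quill needs nothing (atomic); neither fits.
lorp : ((t -> e) -> (t -> s)) — toma needs s; lorp needs (t -> e); neither fits.

yold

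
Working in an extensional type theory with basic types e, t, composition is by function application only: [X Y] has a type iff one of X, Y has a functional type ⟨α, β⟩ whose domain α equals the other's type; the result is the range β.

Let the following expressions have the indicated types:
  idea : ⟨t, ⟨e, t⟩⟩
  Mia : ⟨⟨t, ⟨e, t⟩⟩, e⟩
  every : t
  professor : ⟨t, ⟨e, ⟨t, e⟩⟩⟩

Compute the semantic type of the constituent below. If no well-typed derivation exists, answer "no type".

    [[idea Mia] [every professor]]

[idea Mia]: ⟨⟨t, ⟨e, t⟩⟩, e⟩ applied to ⟨t, ⟨e, t⟩⟩ yields e.
[every professor]: ⟨t, ⟨e, ⟨t, e⟩⟩⟩ applied to t yields ⟨e, ⟨t, e⟩⟩.
[[idea Mia] [every professor]]: ⟨e, ⟨t, e⟩⟩ applied to e yields ⟨t, e⟩.

⟨t, e⟩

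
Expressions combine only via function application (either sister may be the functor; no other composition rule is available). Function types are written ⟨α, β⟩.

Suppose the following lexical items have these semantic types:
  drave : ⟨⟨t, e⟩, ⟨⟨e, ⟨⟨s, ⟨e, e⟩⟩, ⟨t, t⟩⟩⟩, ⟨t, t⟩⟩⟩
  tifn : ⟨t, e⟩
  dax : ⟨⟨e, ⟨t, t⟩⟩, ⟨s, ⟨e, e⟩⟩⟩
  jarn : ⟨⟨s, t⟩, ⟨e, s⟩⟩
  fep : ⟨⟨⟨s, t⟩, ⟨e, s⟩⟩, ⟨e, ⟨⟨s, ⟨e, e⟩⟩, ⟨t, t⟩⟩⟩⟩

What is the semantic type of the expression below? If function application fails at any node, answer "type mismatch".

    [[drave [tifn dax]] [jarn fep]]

type mismatch

[tifn dax]: ⟨t, e⟩ and ⟨⟨e, ⟨t, t⟩⟩, ⟨s, ⟨e, e⟩⟩⟩ cannot combine by function application — type clash.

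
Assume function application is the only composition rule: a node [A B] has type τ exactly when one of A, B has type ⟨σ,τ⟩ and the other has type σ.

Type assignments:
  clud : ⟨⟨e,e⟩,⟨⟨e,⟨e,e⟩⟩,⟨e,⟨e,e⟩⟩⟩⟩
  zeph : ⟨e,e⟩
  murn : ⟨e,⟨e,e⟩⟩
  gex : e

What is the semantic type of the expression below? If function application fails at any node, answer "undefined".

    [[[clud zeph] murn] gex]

⟨e,e⟩

[clud zeph]: functor clud : ⟨⟨e,e⟩,⟨⟨e,⟨e,e⟩⟩,⟨e,⟨e,e⟩⟩⟩⟩, argument zeph : ⟨e,e⟩; result ⟨⟨e,⟨e,e⟩⟩,⟨e,⟨e,e⟩⟩⟩.
[[clud zeph] murn]: functor [clud zeph] : ⟨⟨e,⟨e,e⟩⟩,⟨e,⟨e,e⟩⟩⟩, argument murn : ⟨e,⟨e,e⟩⟩; result ⟨e,⟨e,e⟩⟩.
[[[clud zeph] murn] gex]: functor [[clud zeph] murn] : ⟨e,⟨e,e⟩⟩, argument gex : e; result ⟨e,e⟩.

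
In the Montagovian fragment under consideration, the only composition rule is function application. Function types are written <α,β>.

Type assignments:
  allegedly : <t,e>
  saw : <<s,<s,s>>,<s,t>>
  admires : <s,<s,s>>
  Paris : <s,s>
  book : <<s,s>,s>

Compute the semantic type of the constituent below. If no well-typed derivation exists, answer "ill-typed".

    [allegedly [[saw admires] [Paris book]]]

[saw admires]: saw is <<s,<s,s>>,<s,t>>, admires is <s,<s,s>>; result <s,t>.
[Paris book]: book is <<s,s>,s>, Paris is <s,s>; result s.
[[saw admires] [Paris book]]: [saw admires] is <s,t>, [Paris book] is s; result t.
[allegedly [[saw admires] [Paris book]]]: allegedly is <t,e>, [[saw admires] [Paris book]] is t; result e.

e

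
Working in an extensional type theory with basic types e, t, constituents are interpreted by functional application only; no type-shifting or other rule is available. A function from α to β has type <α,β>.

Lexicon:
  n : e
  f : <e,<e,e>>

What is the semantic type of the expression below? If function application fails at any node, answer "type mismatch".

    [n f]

[n f] — f of type <e,<e,e>> combines with n of type e: type <e,e>.

<e,e>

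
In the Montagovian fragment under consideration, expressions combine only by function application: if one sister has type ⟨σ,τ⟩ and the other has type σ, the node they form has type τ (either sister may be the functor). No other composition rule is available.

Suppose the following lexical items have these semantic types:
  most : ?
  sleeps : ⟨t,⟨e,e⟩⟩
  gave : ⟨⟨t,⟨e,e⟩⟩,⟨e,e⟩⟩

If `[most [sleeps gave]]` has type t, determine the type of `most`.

[most [sleeps gave]] must have type t. The sister [sleeps gave] has type ⟨e,e⟩; that is not a function onto t, so most must be the functor, of type ⟨⟨e,e⟩,t⟩.

⟨⟨e,e⟩,t⟩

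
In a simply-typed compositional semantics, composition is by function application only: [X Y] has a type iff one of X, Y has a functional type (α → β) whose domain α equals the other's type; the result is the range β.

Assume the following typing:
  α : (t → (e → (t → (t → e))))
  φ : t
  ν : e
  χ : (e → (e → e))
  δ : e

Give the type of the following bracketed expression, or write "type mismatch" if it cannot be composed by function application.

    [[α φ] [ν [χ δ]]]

At [α φ], α : (t → (e → (t → (t → e)))) takes φ : t, giving (e → (t → (t → e))).
At [χ δ], χ : (e → (e → e)) takes δ : e, giving (e → e).
At [ν [χ δ]], [χ δ] : (e → e) takes ν : e, giving e.
At [[α φ] [ν [χ δ]]], [α φ] : (e → (t → (t → e))) takes [ν [χ δ]] : e, giving (t → (t → e)).

(t → (t → e))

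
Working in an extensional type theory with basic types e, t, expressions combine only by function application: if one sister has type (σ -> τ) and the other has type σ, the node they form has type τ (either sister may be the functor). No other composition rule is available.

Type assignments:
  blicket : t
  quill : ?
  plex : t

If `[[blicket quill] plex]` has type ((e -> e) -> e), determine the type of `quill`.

(t -> (t -> ((e -> e) -> e)))

[[blicket quill] plex] is required to be ((e -> e) -> e). plex : t cannot yield ((e -> e) -> e) as functor, so [blicket quill] : (t -> ((e -> e) -> e)).
[blicket quill] is required to be (t -> ((e -> e) -> e)). blicket : t cannot yield (t -> ((e -> e) -> e)) as functor, so quill : (t -> (t -> ((e -> e) -> e))).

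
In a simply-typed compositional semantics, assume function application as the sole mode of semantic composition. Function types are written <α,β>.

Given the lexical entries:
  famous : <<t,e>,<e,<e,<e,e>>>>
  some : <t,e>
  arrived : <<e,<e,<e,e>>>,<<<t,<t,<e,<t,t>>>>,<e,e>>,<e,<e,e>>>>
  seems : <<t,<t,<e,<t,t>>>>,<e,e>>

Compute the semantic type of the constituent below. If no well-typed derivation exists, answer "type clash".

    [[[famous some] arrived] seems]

<e,<e,e>>

[famous some]: famous is <<t,e>,<e,<e,<e,e>>>>, some is <t,e>; result <e,<e,<e,e>>>.
[[famous some] arrived]: arrived is <<e,<e,<e,e>>>,<<<t,<t,<e,<t,t>>>>,<e,e>>,<e,<e,e>>>>, [famous some] is <e,<e,<e,e>>>; result <<<t,<t,<e,<t,t>>>>,<e,e>>,<e,<e,e>>>.
[[[famous some] arrived] seems]: [[famous some] arrived] is <<<t,<t,<e,<t,t>>>>,<e,e>>,<e,<e,e>>>, seems is <<t,<t,<e,<t,t>>>>,<e,e>>; result <e,<e,e>>.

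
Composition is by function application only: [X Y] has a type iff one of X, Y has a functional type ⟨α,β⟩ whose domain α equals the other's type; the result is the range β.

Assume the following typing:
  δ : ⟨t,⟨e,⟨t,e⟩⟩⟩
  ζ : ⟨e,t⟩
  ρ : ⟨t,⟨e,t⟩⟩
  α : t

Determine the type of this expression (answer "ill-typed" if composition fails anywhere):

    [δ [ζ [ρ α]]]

ill-typed

[ρ α]: ρ is ⟨t,⟨e,t⟩⟩, α is t; result ⟨e,t⟩.
[ζ [ρ α]]: ⟨e,t⟩ with ⟨e,t⟩ — neither is a function whose domain matches the other; composition fails here.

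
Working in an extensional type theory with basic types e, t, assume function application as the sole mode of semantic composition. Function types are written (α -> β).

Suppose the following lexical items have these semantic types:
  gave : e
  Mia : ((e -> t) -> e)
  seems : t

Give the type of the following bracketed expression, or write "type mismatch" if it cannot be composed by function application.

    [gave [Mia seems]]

At [Mia seems]: neither ((e -> t) -> e) nor t can take the other as argument; the node is ill-typed.

type mismatch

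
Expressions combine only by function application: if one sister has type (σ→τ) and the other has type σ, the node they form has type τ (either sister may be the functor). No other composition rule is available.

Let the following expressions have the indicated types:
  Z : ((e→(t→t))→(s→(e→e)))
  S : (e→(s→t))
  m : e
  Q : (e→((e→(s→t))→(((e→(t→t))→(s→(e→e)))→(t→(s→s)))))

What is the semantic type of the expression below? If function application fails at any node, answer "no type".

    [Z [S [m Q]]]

(t→(s→s))

[m Q] — Q of type (e→((e→(s→t))→(((e→(t→t))→(s→(e→e)))→(t→(s→s))))) combines with m of type e: type ((e→(s→t))→(((e→(t→t))→(s→(e→e)))→(t→(s→s)))).
[S [m Q]] — [m Q] of type ((e→(s→t))→(((e→(t→t))→(s→(e→e)))→(t→(s→s)))) combines with S of type (e→(s→t)): type (((e→(t→t))→(s→(e→e)))→(t→(s→s))).
[Z [S [m Q]]] — [S [m Q]] of type (((e→(t→t))→(s→(e→e)))→(t→(s→s))) combines with Z of type ((e→(t→t))→(s→(e→e))): type (t→(s→s)).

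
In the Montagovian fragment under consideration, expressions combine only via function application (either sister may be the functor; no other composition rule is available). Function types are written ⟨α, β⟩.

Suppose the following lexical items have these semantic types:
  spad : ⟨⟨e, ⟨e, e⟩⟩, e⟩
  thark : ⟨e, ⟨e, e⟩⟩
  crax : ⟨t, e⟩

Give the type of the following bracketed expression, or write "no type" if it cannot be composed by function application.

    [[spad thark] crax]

[spad thark]: spad is ⟨⟨e, ⟨e, e⟩⟩, e⟩, thark is ⟨e, ⟨e, e⟩⟩; result e.
At [[spad thark] crax]: neither e nor ⟨t, e⟩ can take the other as argument; the node is ill-typed.

no type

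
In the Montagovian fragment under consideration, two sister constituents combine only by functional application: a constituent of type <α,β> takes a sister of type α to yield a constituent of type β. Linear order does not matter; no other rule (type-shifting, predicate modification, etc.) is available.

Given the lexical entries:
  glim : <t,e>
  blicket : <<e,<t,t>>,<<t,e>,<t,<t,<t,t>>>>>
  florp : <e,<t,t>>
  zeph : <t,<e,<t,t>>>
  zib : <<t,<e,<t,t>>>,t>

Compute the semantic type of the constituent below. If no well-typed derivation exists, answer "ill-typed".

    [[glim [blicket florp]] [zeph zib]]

<t,<t,t>>

[blicket florp] — blicket of type <<e,<t,t>>,<<t,e>,<t,<t,<t,t>>>>> combines with florp of type <e,<t,t>>: type <<t,e>,<t,<t,<t,t>>>>.
[glim [blicket florp]] — [blicket florp] of type <<t,e>,<t,<t,<t,t>>>> combines with glim of type <t,e>: type <t,<t,<t,t>>>.
[zeph zib] — zib of type <<t,<e,<t,t>>>,t> combines with zeph of type <t,<e,<t,t>>>: type t.
[[glim [blicket florp]] [zeph zib]] — [glim [blicket florp]] of type <t,<t,<t,t>>> combines with [zeph zib] of type t: type <t,<t,t>>.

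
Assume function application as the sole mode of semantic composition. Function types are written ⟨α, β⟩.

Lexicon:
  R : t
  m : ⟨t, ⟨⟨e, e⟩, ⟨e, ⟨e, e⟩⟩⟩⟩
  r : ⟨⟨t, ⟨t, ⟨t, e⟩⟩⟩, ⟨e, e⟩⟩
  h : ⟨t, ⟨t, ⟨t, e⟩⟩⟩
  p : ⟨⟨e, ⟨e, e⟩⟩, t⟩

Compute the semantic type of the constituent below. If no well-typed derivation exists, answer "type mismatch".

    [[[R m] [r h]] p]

t

[R m]: ⟨t, ⟨⟨e, e⟩, ⟨e, ⟨e, e⟩⟩⟩⟩ applied to t yields ⟨⟨e, e⟩, ⟨e, ⟨e, e⟩⟩⟩.
[r h]: ⟨⟨t, ⟨t, ⟨t, e⟩⟩⟩, ⟨e, e⟩⟩ applied to ⟨t, ⟨t, ⟨t, e⟩⟩⟩ yields ⟨e, e⟩.
[[R m] [r h]]: ⟨⟨e, e⟩, ⟨e, ⟨e, e⟩⟩⟩ applied to ⟨e, e⟩ yields ⟨e, ⟨e, e⟩⟩.
[[[R m] [r h]] p]: ⟨⟨e, ⟨e, e⟩⟩, t⟩ applied to ⟨e, ⟨e, e⟩⟩ yields t.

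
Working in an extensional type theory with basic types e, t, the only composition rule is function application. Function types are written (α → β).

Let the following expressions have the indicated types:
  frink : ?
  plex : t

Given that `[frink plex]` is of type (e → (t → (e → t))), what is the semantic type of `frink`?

(t → (e → (t → (e → t))))

At [frink plex] (required: (e → (t → (e → t)))): plex is t, which is not a function with range (e → (t → (e → t))); hence frink is the functor — type (t → (e → (t → (e → t)))).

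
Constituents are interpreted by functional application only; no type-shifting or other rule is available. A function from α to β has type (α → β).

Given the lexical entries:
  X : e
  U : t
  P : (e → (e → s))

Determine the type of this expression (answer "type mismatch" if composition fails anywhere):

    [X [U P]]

[U P]: t with (e → (e → s)) — neither is a function whose domain matches the other; composition fails here.

type mismatch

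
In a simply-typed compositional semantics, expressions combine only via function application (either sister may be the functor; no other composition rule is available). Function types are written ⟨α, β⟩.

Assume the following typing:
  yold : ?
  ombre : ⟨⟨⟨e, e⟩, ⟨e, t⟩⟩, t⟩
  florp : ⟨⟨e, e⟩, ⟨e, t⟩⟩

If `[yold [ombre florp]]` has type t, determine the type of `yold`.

⟨t, t⟩

At [yold [ombre florp]] (required: t): [ombre florp] is t, which is not a function with range t; hence yold is the functor — type ⟨t, t⟩.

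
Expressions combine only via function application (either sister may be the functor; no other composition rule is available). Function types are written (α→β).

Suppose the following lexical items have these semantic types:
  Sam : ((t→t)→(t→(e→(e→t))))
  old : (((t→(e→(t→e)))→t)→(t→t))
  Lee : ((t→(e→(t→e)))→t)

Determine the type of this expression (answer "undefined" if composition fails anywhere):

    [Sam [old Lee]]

[old Lee]: functor old : (((t→(e→(t→e)))→t)→(t→t)), argument Lee : ((t→(e→(t→e)))→t); result (t→t).
[Sam [old Lee]]: functor Sam : ((t→t)→(t→(e→(e→t)))), argument [old Lee] : (t→t); result (t→(e→(e→t))).

(t→(e→(e→t)))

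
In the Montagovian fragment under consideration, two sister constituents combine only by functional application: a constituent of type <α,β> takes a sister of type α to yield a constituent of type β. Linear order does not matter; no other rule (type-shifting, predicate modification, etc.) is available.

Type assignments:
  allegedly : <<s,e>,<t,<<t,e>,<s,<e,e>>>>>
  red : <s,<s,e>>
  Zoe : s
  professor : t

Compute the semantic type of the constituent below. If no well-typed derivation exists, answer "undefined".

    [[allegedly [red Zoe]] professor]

[red Zoe]: functor red : <s,<s,e>>, argument Zoe : s; result <s,e>.
[allegedly [red Zoe]]: functor allegedly : <<s,e>,<t,<<t,e>,<s,<e,e>>>>>, argument [red Zoe] : <s,e>; result <t,<<t,e>,<s,<e,e>>>>.
[[allegedly [red Zoe]] professor]: functor [allegedly [red Zoe]] : <t,<<t,e>,<s,<e,e>>>>, argument professor : t; result <<t,e>,<s,<e,e>>>.

<<t,e>,<s,<e,e>>>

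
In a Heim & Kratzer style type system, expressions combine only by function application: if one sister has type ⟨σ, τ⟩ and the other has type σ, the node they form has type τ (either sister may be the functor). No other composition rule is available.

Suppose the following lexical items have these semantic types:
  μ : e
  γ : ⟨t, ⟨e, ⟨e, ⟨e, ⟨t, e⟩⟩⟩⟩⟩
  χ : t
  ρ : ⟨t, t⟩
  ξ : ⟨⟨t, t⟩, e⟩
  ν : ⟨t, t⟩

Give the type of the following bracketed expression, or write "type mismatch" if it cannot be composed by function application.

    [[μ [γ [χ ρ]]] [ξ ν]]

⟨e, ⟨t, e⟩⟩

[χ ρ] — ρ of type ⟨t, t⟩ combines with χ of type t: type t.
[γ [χ ρ]] — γ of type ⟨t, ⟨e, ⟨e, ⟨e, ⟨t, e⟩⟩⟩⟩⟩ combines with [χ ρ] of type t: type ⟨e, ⟨e, ⟨e, ⟨t, e⟩⟩⟩⟩.
[μ [γ [χ ρ]]] — [γ [χ ρ]] of type ⟨e, ⟨e, ⟨e, ⟨t, e⟩⟩⟩⟩ combines with μ of type e: type ⟨e, ⟨e, ⟨t, e⟩⟩⟩.
[ξ ν] — ξ of type ⟨⟨t, t⟩, e⟩ combines with ν of type ⟨t, t⟩: type e.
[[μ [γ [χ ρ]]] [ξ ν]] — [μ [γ [χ ρ]]] of type ⟨e, ⟨e, ⟨t, e⟩⟩⟩ combines with [ξ ν] of type e: type ⟨e, ⟨t, e⟩⟩.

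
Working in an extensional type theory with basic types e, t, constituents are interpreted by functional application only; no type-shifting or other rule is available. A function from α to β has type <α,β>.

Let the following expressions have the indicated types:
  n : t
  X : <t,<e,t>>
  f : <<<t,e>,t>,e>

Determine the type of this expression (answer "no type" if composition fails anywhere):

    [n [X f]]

[X f]: <t,<e,t>> with <<<t,e>,t>,e> — neither is a function whose domain matches the other; composition fails here.

no type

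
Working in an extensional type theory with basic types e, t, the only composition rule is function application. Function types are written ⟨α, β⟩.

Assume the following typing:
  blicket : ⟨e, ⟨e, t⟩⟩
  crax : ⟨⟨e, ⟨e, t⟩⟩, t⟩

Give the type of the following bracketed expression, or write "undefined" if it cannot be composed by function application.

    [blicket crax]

t

[blicket crax]: ⟨⟨e, ⟨e, t⟩⟩, t⟩ applied to ⟨e, ⟨e, t⟩⟩ yields t.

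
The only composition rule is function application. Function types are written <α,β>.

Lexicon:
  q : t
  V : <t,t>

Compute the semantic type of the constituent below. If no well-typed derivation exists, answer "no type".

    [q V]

At [q V], V : <t,t> takes q : t, giving t.

t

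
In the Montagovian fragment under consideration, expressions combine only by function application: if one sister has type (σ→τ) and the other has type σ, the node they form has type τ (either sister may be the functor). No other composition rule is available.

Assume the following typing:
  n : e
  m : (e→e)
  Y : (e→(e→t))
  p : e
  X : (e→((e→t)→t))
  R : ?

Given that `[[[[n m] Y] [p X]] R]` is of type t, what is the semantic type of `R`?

[[[[n m] Y] [p X]] R] must have type t. The sister [[[n m] Y] [p X]] has type t; that is not a function onto t, so R must be the functor, of type (t→t).

(t→t)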